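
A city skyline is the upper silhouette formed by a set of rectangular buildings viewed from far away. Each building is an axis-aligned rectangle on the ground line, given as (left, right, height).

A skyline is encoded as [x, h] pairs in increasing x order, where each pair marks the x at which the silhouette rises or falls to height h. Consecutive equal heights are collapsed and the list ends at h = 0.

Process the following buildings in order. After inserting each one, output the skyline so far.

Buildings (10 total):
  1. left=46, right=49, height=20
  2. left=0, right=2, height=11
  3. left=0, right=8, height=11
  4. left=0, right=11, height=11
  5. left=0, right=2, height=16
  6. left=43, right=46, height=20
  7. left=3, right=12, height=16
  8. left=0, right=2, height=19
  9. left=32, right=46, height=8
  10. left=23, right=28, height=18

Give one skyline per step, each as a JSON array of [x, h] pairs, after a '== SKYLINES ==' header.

== SKYLINES ==
[[46,20],[49,0]]
[[0,11],[2,0],[46,20],[49,0]]
[[0,11],[8,0],[46,20],[49,0]]
[[0,11],[11,0],[46,20],[49,0]]
[[0,16],[2,11],[11,0],[46,20],[49,0]]
[[0,16],[2,11],[11,0],[43,20],[49,0]]
[[0,16],[2,11],[3,16],[12,0],[43,20],[49,0]]
[[0,19],[2,11],[3,16],[12,0],[43,20],[49,0]]
[[0,19],[2,11],[3,16],[12,0],[32,8],[43,20],[49,0]]
[[0,19],[2,11],[3,16],[12,0],[23,18],[28,0],[32,8],[43,20],[49,0]]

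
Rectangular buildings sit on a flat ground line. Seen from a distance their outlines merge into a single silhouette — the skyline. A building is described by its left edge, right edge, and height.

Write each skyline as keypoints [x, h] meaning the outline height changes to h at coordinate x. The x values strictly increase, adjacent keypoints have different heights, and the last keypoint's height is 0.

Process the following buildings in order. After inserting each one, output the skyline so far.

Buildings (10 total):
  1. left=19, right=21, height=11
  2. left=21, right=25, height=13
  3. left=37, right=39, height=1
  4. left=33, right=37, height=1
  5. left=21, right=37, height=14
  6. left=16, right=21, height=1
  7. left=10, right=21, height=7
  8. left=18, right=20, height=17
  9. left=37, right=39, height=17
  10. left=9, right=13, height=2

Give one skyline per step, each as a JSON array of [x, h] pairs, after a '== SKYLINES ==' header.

== SKYLINES ==
[[19,11],[21,0]]
[[19,11],[21,13],[25,0]]
[[19,11],[21,13],[25,0],[37,1],[39,0]]
[[19,11],[21,13],[25,0],[33,1],[39,0]]
[[19,11],[21,14],[37,1],[39,0]]
[[16,1],[19,11],[21,14],[37,1],[39,0]]
[[10,7],[19,11],[21,14],[37,1],[39,0]]
[[10,7],[18,17],[20,11],[21,14],[37,1],[39,0]]
[[10,7],[18,17],[20,11],[21,14],[37,17],[39,0]]
[[9,2],[10,7],[18,17],[20,11],[21,14],[37,17],[39,0]]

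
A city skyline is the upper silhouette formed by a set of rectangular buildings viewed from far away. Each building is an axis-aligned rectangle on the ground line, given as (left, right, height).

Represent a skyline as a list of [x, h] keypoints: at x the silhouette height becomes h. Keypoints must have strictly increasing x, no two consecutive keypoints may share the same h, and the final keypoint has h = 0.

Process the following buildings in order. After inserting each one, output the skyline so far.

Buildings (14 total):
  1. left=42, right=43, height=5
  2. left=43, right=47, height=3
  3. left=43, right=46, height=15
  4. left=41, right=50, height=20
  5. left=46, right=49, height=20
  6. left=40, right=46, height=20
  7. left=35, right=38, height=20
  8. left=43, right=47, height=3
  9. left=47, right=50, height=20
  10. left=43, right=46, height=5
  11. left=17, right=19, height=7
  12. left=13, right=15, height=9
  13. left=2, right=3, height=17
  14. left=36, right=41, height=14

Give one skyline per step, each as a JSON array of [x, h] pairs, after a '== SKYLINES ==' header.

== SKYLINES ==
[[42,5],[43,0]]
[[42,5],[43,3],[47,0]]
[[42,5],[43,15],[46,3],[47,0]]
[[41,20],[50,0]]
[[41,20],[50,0]]
[[40,20],[50,0]]
[[35,20],[38,0],[40,20],[50,0]]
[[35,20],[38,0],[40,20],[50,0]]
[[35,20],[38,0],[40,20],[50,0]]
[[35,20],[38,0],[40,20],[50,0]]
[[17,7],[19,0],[35,20],[38,0],[40,20],[50,0]]
[[13,9],[15,0],[17,7],[19,0],[35,20],[38,0],[40,20],[50,0]]
[[2,17],[3,0],[13,9],[15,0],[17,7],[19,0],[35,20],[38,0],[40,20],[50,0]]
[[2,17],[3,0],[13,9],[15,0],[17,7],[19,0],[35,20],[38,14],[40,20],[50,0]]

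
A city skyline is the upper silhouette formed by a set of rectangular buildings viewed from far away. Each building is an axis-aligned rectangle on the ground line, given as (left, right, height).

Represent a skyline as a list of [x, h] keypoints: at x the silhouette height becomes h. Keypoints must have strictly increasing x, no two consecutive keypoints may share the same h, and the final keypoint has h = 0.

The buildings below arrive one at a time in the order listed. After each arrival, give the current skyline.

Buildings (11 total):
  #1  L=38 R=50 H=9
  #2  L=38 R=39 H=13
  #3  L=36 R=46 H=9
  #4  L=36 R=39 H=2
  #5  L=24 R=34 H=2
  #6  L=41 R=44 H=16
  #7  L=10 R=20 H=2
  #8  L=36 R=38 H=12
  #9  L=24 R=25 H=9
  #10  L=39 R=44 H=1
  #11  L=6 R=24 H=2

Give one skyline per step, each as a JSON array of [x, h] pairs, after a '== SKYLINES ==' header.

== SKYLINES ==
[[38,9],[50,0]]
[[38,13],[39,9],[50,0]]
[[36,9],[38,13],[39,9],[50,0]]
[[36,9],[38,13],[39,9],[50,0]]
[[24,2],[34,0],[36,9],[38,13],[39,9],[50,0]]
[[24,2],[34,0],[36,9],[38,13],[39,9],[41,16],[44,9],[50,0]]
[[10,2],[20,0],[24,2],[34,0],[36,9],[38,13],[39,9],[41,16],[44,9],[50,0]]
[[10,2],[20,0],[24,2],[34,0],[36,12],[38,13],[39,9],[41,16],[44,9],[50,0]]
[[10,2],[20,0],[24,9],[25,2],[34,0],[36,12],[38,13],[39,9],[41,16],[44,9],[50,0]]
[[10,2],[20,0],[24,9],[25,2],[34,0],[36,12],[38,13],[39,9],[41,16],[44,9],[50,0]]
[[6,2],[24,9],[25,2],[34,0],[36,12],[38,13],[39,9],[41,16],[44,9],[50,0]]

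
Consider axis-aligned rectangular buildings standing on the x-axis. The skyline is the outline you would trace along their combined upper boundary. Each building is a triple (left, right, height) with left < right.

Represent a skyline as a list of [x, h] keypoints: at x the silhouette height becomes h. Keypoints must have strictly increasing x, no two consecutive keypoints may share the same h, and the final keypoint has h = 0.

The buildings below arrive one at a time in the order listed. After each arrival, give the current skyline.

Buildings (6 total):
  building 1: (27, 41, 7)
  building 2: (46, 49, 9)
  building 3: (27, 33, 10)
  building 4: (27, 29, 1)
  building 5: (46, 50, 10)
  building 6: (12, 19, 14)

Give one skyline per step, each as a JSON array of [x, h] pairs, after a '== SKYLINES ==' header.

== SKYLINES ==
[[27,7],[41,0]]
[[27,7],[41,0],[46,9],[49,0]]
[[27,10],[33,7],[41,0],[46,9],[49,0]]
[[27,10],[33,7],[41,0],[46,9],[49,0]]
[[27,10],[33,7],[41,0],[46,10],[50,0]]
[[12,14],[19,0],[27,10],[33,7],[41,0],[46,10],[50,0]]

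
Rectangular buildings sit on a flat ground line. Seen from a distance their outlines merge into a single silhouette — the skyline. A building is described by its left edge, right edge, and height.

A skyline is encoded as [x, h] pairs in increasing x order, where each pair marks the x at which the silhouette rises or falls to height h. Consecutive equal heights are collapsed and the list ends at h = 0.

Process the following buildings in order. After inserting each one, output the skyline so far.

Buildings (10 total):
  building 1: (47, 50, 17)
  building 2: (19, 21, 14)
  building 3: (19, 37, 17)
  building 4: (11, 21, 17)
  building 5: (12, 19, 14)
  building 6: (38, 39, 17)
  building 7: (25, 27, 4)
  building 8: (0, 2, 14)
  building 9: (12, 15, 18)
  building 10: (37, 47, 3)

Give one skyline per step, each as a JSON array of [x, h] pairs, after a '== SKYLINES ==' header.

== SKYLINES ==
[[47,17],[50,0]]
[[19,14],[21,0],[47,17],[50,0]]
[[19,17],[37,0],[47,17],[50,0]]
[[11,17],[37,0],[47,17],[50,0]]
[[11,17],[37,0],[47,17],[50,0]]
[[11,17],[37,0],[38,17],[39,0],[47,17],[50,0]]
[[11,17],[37,0],[38,17],[39,0],[47,17],[50,0]]
[[0,14],[2,0],[11,17],[37,0],[38,17],[39,0],[47,17],[50,0]]
[[0,14],[2,0],[11,17],[12,18],[15,17],[37,0],[38,17],[39,0],[47,17],[50,0]]
[[0,14],[2,0],[11,17],[12,18],[15,17],[37,3],[38,17],[39,3],[47,17],[50,0]]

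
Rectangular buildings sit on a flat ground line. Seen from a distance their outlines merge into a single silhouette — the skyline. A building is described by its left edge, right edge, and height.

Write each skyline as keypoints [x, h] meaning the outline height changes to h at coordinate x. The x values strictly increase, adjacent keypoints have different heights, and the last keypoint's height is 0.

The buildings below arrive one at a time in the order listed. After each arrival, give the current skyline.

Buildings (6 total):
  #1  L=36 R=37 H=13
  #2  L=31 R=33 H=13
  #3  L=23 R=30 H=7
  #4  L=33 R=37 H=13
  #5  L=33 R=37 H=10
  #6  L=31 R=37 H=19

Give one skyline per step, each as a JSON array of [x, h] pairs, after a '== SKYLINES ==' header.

== SKYLINES ==
[[36,13],[37,0]]
[[31,13],[33,0],[36,13],[37,0]]
[[23,7],[30,0],[31,13],[33,0],[36,13],[37,0]]
[[23,7],[30,0],[31,13],[37,0]]
[[23,7],[30,0],[31,13],[37,0]]
[[23,7],[30,0],[31,19],[37,0]]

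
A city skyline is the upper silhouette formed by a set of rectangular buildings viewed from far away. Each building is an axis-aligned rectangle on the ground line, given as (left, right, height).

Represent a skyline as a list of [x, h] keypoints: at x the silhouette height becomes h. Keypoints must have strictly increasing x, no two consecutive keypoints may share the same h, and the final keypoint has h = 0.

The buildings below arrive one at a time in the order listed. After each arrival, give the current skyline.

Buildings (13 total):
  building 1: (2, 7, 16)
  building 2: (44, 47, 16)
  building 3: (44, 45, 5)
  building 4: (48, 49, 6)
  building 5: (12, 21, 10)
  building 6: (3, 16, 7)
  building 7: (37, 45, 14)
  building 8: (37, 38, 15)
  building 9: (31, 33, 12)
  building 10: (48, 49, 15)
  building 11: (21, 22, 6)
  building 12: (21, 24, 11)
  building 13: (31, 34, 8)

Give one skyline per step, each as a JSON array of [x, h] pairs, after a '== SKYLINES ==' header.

== SKYLINES ==
[[2,16],[7,0]]
[[2,16],[7,0],[44,16],[47,0]]
[[2,16],[7,0],[44,16],[47,0]]
[[2,16],[7,0],[44,16],[47,0],[48,6],[49,0]]
[[2,16],[7,0],[12,10],[21,0],[44,16],[47,0],[48,6],[49,0]]
[[2,16],[7,7],[12,10],[21,0],[44,16],[47,0],[48,6],[49,0]]
[[2,16],[7,7],[12,10],[21,0],[37,14],[44,16],[47,0],[48,6],[49,0]]
[[2,16],[7,7],[12,10],[21,0],[37,15],[38,14],[44,16],[47,0],[48,6],[49,0]]
[[2,16],[7,7],[12,10],[21,0],[31,12],[33,0],[37,15],[38,14],[44,16],[47,0],[48,6],[49,0]]
[[2,16],[7,7],[12,10],[21,0],[31,12],[33,0],[37,15],[38,14],[44,16],[47,0],[48,15],[49,0]]
[[2,16],[7,7],[12,10],[21,6],[22,0],[31,12],[33,0],[37,15],[38,14],[44,16],[47,0],[48,15],[49,0]]
[[2,16],[7,7],[12,10],[21,11],[24,0],[31,12],[33,0],[37,15],[38,14],[44,16],[47,0],[48,15],[49,0]]
[[2,16],[7,7],[12,10],[21,11],[24,0],[31,12],[33,8],[34,0],[37,15],[38,14],[44,16],[47,0],[48,15],[49,0]]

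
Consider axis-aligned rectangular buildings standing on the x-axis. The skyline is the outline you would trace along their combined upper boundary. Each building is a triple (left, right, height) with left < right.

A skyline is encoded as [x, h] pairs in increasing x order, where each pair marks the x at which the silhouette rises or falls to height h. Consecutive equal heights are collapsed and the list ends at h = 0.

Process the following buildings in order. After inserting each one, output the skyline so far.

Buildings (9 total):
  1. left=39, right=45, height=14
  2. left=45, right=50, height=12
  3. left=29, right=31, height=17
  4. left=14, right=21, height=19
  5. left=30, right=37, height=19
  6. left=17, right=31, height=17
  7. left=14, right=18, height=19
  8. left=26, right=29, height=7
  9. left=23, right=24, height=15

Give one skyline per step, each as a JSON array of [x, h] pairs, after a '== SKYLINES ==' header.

== SKYLINES ==
[[39,14],[45,0]]
[[39,14],[45,12],[50,0]]
[[29,17],[31,0],[39,14],[45,12],[50,0]]
[[14,19],[21,0],[29,17],[31,0],[39,14],[45,12],[50,0]]
[[14,19],[21,0],[29,17],[30,19],[37,0],[39,14],[45,12],[50,0]]
[[14,19],[21,17],[30,19],[37,0],[39,14],[45,12],[50,0]]
[[14,19],[21,17],[30,19],[37,0],[39,14],[45,12],[50,0]]
[[14,19],[21,17],[30,19],[37,0],[39,14],[45,12],[50,0]]
[[14,19],[21,17],[30,19],[37,0],[39,14],[45,12],[50,0]]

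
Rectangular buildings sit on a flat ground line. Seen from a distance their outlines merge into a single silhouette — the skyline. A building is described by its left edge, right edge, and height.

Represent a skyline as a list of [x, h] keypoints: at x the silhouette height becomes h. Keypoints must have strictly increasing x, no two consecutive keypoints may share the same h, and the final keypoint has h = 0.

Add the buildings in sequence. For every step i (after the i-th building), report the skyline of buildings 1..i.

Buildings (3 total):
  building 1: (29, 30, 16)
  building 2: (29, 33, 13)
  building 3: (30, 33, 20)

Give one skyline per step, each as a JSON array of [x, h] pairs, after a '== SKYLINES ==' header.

== SKYLINES ==
[[29,16],[30,0]]
[[29,16],[30,13],[33,0]]
[[29,16],[30,20],[33,0]]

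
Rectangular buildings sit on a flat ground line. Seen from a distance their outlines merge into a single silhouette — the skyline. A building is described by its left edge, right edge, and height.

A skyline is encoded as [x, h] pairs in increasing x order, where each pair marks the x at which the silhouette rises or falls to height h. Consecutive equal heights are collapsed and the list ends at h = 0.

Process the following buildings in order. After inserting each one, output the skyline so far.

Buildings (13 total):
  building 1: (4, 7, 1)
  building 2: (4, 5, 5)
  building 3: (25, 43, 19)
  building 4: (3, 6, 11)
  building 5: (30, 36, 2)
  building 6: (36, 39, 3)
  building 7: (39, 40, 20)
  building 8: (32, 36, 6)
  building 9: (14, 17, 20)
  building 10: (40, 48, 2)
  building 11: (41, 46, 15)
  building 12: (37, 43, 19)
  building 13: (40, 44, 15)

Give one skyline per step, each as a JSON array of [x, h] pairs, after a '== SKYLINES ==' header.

== SKYLINES ==
[[4,1],[7,0]]
[[4,5],[5,1],[7,0]]
[[4,5],[5,1],[7,0],[25,19],[43,0]]
[[3,11],[6,1],[7,0],[25,19],[43,0]]
[[3,11],[6,1],[7,0],[25,19],[43,0]]
[[3,11],[6,1],[7,0],[25,19],[43,0]]
[[3,11],[6,1],[7,0],[25,19],[39,20],[40,19],[43,0]]
[[3,11],[6,1],[7,0],[25,19],[39,20],[40,19],[43,0]]
[[3,11],[6,1],[7,0],[14,20],[17,0],[25,19],[39,20],[40,19],[43,0]]
[[3,11],[6,1],[7,0],[14,20],[17,0],[25,19],[39,20],[40,19],[43,2],[48,0]]
[[3,11],[6,1],[7,0],[14,20],[17,0],[25,19],[39,20],[40,19],[43,15],[46,2],[48,0]]
[[3,11],[6,1],[7,0],[14,20],[17,0],[25,19],[39,20],[40,19],[43,15],[46,2],[48,0]]
[[3,11],[6,1],[7,0],[14,20],[17,0],[25,19],[39,20],[40,19],[43,15],[46,2],[48,0]]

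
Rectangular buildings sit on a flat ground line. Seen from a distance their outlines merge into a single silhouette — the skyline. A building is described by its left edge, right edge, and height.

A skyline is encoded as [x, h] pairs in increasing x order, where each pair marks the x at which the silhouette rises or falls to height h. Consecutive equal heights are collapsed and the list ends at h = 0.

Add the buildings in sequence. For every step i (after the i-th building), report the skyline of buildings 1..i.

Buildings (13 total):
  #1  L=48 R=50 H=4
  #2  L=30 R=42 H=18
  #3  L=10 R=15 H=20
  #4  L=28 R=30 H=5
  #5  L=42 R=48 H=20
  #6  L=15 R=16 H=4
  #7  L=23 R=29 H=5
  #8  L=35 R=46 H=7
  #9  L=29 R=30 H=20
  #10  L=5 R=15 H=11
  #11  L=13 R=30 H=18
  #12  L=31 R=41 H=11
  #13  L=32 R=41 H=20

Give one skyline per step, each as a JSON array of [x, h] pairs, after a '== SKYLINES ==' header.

== SKYLINES ==
[[48,4],[50,0]]
[[30,18],[42,0],[48,4],[50,0]]
[[10,20],[15,0],[30,18],[42,0],[48,4],[50,0]]
[[10,20],[15,0],[28,5],[30,18],[42,0],[48,4],[50,0]]
[[10,20],[15,0],[28,5],[30,18],[42,20],[48,4],[50,0]]
[[10,20],[15,4],[16,0],[28,5],[30,18],[42,20],[48,4],[50,0]]
[[10,20],[15,4],[16,0],[23,5],[30,18],[42,20],[48,4],[50,0]]
[[10,20],[15,4],[16,0],[23,5],[30,18],[42,20],[48,4],[50,0]]
[[10,20],[15,4],[16,0],[23,5],[29,20],[30,18],[42,20],[48,4],[50,0]]
[[5,11],[10,20],[15,4],[16,0],[23,5],[29,20],[30,18],[42,20],[48,4],[50,0]]
[[5,11],[10,20],[15,18],[29,20],[30,18],[42,20],[48,4],[50,0]]
[[5,11],[10,20],[15,18],[29,20],[30,18],[42,20],[48,4],[50,0]]
[[5,11],[10,20],[15,18],[29,20],[30,18],[32,20],[41,18],[42,20],[48,4],[50,0]]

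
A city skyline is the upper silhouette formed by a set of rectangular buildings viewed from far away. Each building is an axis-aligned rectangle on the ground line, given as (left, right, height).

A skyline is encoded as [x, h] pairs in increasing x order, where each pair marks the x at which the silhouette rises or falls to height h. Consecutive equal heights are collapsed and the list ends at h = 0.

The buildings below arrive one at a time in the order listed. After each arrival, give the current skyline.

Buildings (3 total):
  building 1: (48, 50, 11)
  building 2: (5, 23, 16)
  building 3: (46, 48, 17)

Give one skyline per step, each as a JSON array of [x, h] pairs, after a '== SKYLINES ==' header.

== SKYLINES ==
[[48,11],[50,0]]
[[5,16],[23,0],[48,11],[50,0]]
[[5,16],[23,0],[46,17],[48,11],[50,0]]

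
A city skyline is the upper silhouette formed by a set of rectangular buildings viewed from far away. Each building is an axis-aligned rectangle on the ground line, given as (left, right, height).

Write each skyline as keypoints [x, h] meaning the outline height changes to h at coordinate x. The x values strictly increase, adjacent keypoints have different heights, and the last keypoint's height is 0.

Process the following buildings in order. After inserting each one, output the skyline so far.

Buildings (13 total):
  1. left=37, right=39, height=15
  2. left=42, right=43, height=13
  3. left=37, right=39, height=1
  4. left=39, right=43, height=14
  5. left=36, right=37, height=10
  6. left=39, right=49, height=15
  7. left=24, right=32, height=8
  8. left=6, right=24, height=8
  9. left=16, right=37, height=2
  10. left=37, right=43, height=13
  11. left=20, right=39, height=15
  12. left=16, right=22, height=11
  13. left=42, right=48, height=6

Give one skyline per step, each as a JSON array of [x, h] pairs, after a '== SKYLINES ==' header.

== SKYLINES ==
[[37,15],[39,0]]
[[37,15],[39,0],[42,13],[43,0]]
[[37,15],[39,0],[42,13],[43,0]]
[[37,15],[39,14],[43,0]]
[[36,10],[37,15],[39,14],[43,0]]
[[36,10],[37,15],[49,0]]
[[24,8],[32,0],[36,10],[37,15],[49,0]]
[[6,8],[32,0],[36,10],[37,15],[49,0]]
[[6,8],[32,2],[36,10],[37,15],[49,0]]
[[6,8],[32,2],[36,10],[37,15],[49,0]]
[[6,8],[20,15],[49,0]]
[[6,8],[16,11],[20,15],[49,0]]
[[6,8],[16,11],[20,15],[49,0]]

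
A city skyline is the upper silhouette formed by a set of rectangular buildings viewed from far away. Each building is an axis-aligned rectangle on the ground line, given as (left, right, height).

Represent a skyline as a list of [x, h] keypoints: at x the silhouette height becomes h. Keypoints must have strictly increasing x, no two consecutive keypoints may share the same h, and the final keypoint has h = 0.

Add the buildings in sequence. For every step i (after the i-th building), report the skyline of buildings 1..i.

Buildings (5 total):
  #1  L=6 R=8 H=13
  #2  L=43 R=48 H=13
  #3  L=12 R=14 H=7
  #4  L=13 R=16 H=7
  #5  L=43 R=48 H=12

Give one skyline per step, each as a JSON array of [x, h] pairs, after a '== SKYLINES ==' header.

== SKYLINES ==
[[6,13],[8,0]]
[[6,13],[8,0],[43,13],[48,0]]
[[6,13],[8,0],[12,7],[14,0],[43,13],[48,0]]
[[6,13],[8,0],[12,7],[16,0],[43,13],[48,0]]
[[6,13],[8,0],[12,7],[16,0],[43,13],[48,0]]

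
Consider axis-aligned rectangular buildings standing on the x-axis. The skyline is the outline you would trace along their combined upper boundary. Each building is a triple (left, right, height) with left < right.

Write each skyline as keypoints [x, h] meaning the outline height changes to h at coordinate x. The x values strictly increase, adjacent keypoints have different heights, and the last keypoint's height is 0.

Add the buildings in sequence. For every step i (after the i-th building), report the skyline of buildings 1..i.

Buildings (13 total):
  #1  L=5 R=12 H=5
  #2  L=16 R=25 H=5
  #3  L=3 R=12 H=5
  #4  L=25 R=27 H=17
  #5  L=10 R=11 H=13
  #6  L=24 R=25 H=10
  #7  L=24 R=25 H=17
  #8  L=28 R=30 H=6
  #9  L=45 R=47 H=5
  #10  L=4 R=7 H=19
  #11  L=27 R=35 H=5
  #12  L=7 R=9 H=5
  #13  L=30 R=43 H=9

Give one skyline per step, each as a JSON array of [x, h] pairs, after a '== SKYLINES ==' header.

== SKYLINES ==
[[5,5],[12,0]]
[[5,5],[12,0],[16,5],[25,0]]
[[3,5],[12,0],[16,5],[25,0]]
[[3,5],[12,0],[16,5],[25,17],[27,0]]
[[3,5],[10,13],[11,5],[12,0],[16,5],[25,17],[27,0]]
[[3,5],[10,13],[11,5],[12,0],[16,5],[24,10],[25,17],[27,0]]
[[3,5],[10,13],[11,5],[12,0],[16,5],[24,17],[27,0]]
[[3,5],[10,13],[11,5],[12,0],[16,5],[24,17],[27,0],[28,6],[30,0]]
[[3,5],[10,13],[11,5],[12,0],[16,5],[24,17],[27,0],[28,6],[30,0],[45,5],[47,0]]
[[3,5],[4,19],[7,5],[10,13],[11,5],[12,0],[16,5],[24,17],[27,0],[28,6],[30,0],[45,5],[47,0]]
[[3,5],[4,19],[7,5],[10,13],[11,5],[12,0],[16,5],[24,17],[27,5],[28,6],[30,5],[35,0],[45,5],[47,0]]
[[3,5],[4,19],[7,5],[10,13],[11,5],[12,0],[16,5],[24,17],[27,5],[28,6],[30,5],[35,0],[45,5],[47,0]]
[[3,5],[4,19],[7,5],[10,13],[11,5],[12,0],[16,5],[24,17],[27,5],[28,6],[30,9],[43,0],[45,5],[47,0]]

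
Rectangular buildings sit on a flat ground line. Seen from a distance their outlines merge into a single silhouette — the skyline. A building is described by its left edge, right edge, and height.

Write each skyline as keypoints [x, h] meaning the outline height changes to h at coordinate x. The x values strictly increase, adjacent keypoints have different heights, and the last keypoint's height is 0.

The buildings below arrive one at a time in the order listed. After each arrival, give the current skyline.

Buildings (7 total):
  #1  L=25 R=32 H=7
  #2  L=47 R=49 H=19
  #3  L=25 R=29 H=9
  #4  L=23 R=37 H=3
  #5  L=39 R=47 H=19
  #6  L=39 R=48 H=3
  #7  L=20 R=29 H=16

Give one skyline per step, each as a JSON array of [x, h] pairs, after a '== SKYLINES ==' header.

== SKYLINES ==
[[25,7],[32,0]]
[[25,7],[32,0],[47,19],[49,0]]
[[25,9],[29,7],[32,0],[47,19],[49,0]]
[[23,3],[25,9],[29,7],[32,3],[37,0],[47,19],[49,0]]
[[23,3],[25,9],[29,7],[32,3],[37,0],[39,19],[49,0]]
[[23,3],[25,9],[29,7],[32,3],[37,0],[39,19],[49,0]]
[[20,16],[29,7],[32,3],[37,0],[39,19],[49,0]]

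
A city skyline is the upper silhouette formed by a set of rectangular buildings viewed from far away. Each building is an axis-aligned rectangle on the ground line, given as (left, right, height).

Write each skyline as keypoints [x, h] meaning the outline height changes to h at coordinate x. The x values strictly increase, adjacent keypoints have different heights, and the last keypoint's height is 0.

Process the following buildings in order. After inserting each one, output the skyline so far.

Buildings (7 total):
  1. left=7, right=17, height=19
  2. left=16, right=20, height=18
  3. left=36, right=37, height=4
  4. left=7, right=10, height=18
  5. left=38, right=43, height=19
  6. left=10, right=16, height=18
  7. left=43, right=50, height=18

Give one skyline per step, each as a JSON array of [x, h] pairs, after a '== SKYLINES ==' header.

== SKYLINES ==
[[7,19],[17,0]]
[[7,19],[17,18],[20,0]]
[[7,19],[17,18],[20,0],[36,4],[37,0]]
[[7,19],[17,18],[20,0],[36,4],[37,0]]
[[7,19],[17,18],[20,0],[36,4],[37,0],[38,19],[43,0]]
[[7,19],[17,18],[20,0],[36,4],[37,0],[38,19],[43,0]]
[[7,19],[17,18],[20,0],[36,4],[37,0],[38,19],[43,18],[50,0]]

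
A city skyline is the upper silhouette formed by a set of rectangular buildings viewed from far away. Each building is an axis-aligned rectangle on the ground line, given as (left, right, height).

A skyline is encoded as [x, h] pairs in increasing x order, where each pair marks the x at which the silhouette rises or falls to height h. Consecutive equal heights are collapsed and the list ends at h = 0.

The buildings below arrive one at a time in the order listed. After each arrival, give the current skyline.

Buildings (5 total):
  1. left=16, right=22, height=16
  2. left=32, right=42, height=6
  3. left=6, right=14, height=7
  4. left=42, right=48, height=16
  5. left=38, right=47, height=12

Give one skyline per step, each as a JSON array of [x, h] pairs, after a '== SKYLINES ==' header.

== SKYLINES ==
[[16,16],[22,0]]
[[16,16],[22,0],[32,6],[42,0]]
[[6,7],[14,0],[16,16],[22,0],[32,6],[42,0]]
[[6,7],[14,0],[16,16],[22,0],[32,6],[42,16],[48,0]]
[[6,7],[14,0],[16,16],[22,0],[32,6],[38,12],[42,16],[48,0]]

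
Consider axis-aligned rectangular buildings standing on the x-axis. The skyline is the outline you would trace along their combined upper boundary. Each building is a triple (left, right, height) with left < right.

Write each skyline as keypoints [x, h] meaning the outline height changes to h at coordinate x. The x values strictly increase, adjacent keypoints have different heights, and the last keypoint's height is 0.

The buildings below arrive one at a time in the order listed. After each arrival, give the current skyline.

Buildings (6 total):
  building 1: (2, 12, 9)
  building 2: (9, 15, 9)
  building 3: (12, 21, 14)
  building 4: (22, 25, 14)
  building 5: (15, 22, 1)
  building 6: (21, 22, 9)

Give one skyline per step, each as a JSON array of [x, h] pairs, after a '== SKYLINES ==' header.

== SKYLINES ==
[[2,9],[12,0]]
[[2,9],[15,0]]
[[2,9],[12,14],[21,0]]
[[2,9],[12,14],[21,0],[22,14],[25,0]]
[[2,9],[12,14],[21,1],[22,14],[25,0]]
[[2,9],[12,14],[21,9],[22,14],[25,0]]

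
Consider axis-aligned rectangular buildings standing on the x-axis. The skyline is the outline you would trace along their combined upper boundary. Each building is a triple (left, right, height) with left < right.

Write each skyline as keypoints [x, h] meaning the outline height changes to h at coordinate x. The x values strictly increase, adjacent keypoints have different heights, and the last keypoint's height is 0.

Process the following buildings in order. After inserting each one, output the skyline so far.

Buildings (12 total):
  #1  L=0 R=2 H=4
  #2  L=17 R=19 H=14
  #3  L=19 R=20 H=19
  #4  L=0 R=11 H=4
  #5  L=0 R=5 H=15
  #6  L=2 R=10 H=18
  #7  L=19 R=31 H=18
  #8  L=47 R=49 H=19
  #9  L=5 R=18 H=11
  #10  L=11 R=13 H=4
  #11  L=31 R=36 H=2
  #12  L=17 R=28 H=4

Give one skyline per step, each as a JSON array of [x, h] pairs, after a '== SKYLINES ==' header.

== SKYLINES ==
[[0,4],[2,0]]
[[0,4],[2,0],[17,14],[19,0]]
[[0,4],[2,0],[17,14],[19,19],[20,0]]
[[0,4],[11,0],[17,14],[19,19],[20,0]]
[[0,15],[5,4],[11,0],[17,14],[19,19],[20,0]]
[[0,15],[2,18],[10,4],[11,0],[17,14],[19,19],[20,0]]
[[0,15],[2,18],[10,4],[11,0],[17,14],[19,19],[20,18],[31,0]]
[[0,15],[2,18],[10,4],[11,0],[17,14],[19,19],[20,18],[31,0],[47,19],[49,0]]
[[0,15],[2,18],[10,11],[17,14],[19,19],[20,18],[31,0],[47,19],[49,0]]
[[0,15],[2,18],[10,11],[17,14],[19,19],[20,18],[31,0],[47,19],[49,0]]
[[0,15],[2,18],[10,11],[17,14],[19,19],[20,18],[31,2],[36,0],[47,19],[49,0]]
[[0,15],[2,18],[10,11],[17,14],[19,19],[20,18],[31,2],[36,0],[47,19],[49,0]]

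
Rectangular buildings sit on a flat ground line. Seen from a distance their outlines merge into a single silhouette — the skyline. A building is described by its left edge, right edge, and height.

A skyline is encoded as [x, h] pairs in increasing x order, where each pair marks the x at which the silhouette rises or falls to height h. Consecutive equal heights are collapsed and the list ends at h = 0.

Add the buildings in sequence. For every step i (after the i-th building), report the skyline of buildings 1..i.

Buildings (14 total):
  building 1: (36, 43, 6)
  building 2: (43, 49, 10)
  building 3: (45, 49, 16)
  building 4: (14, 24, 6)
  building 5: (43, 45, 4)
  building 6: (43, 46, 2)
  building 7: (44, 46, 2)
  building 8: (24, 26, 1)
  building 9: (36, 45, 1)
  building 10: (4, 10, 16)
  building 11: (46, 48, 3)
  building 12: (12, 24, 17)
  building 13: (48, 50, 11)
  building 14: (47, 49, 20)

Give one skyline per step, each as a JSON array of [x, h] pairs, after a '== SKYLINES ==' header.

== SKYLINES ==
[[36,6],[43,0]]
[[36,6],[43,10],[49,0]]
[[36,6],[43,10],[45,16],[49,0]]
[[14,6],[24,0],[36,6],[43,10],[45,16],[49,0]]
[[14,6],[24,0],[36,6],[43,10],[45,16],[49,0]]
[[14,6],[24,0],[36,6],[43,10],[45,16],[49,0]]
[[14,6],[24,0],[36,6],[43,10],[45,16],[49,0]]
[[14,6],[24,1],[26,0],[36,6],[43,10],[45,16],[49,0]]
[[14,6],[24,1],[26,0],[36,6],[43,10],[45,16],[49,0]]
[[4,16],[10,0],[14,6],[24,1],[26,0],[36,6],[43,10],[45,16],[49,0]]
[[4,16],[10,0],[14,6],[24,1],[26,0],[36,6],[43,10],[45,16],[49,0]]
[[4,16],[10,0],[12,17],[24,1],[26,0],[36,6],[43,10],[45,16],[49,0]]
[[4,16],[10,0],[12,17],[24,1],[26,0],[36,6],[43,10],[45,16],[49,11],[50,0]]
[[4,16],[10,0],[12,17],[24,1],[26,0],[36,6],[43,10],[45,16],[47,20],[49,11],[50,0]]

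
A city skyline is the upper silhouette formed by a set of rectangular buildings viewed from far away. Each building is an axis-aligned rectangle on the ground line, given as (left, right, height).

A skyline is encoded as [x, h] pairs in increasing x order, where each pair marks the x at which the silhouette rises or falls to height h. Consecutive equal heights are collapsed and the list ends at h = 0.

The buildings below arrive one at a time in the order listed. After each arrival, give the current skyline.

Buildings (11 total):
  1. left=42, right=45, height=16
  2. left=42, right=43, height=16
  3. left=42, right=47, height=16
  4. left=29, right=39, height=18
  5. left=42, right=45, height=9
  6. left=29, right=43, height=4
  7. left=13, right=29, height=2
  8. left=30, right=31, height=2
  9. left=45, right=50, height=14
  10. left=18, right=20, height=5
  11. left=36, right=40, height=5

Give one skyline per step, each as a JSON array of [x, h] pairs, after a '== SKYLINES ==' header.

== SKYLINES ==
[[42,16],[45,0]]
[[42,16],[45,0]]
[[42,16],[47,0]]
[[29,18],[39,0],[42,16],[47,0]]
[[29,18],[39,0],[42,16],[47,0]]
[[29,18],[39,4],[42,16],[47,0]]
[[13,2],[29,18],[39,4],[42,16],[47,0]]
[[13,2],[29,18],[39,4],[42,16],[47,0]]
[[13,2],[29,18],[39,4],[42,16],[47,14],[50,0]]
[[13,2],[18,5],[20,2],[29,18],[39,4],[42,16],[47,14],[50,0]]
[[13,2],[18,5],[20,2],[29,18],[39,5],[40,4],[42,16],[47,14],[50,0]]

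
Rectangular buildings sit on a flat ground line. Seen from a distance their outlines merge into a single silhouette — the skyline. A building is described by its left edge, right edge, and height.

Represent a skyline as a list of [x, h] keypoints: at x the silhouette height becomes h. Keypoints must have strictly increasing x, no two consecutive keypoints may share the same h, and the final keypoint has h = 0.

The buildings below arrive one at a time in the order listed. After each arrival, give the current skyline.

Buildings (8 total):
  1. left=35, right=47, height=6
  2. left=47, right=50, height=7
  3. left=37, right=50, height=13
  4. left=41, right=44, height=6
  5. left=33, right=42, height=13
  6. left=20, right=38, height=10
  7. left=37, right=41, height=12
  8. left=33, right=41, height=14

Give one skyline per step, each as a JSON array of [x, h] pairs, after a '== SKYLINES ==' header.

== SKYLINES ==
[[35,6],[47,0]]
[[35,6],[47,7],[50,0]]
[[35,6],[37,13],[50,0]]
[[35,6],[37,13],[50,0]]
[[33,13],[50,0]]
[[20,10],[33,13],[50,0]]
[[20,10],[33,13],[50,0]]
[[20,10],[33,14],[41,13],[50,0]]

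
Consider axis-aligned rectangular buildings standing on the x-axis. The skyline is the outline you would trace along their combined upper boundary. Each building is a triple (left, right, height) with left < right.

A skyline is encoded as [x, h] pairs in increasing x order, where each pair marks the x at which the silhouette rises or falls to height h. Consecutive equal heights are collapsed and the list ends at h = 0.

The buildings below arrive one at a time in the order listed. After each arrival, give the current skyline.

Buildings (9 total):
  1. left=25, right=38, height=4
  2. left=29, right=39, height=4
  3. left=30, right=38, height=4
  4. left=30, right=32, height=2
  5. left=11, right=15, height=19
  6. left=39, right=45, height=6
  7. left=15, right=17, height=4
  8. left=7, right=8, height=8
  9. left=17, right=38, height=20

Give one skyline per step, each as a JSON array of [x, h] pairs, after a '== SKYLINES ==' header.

== SKYLINES ==
[[25,4],[38,0]]
[[25,4],[39,0]]
[[25,4],[39,0]]
[[25,4],[39,0]]
[[11,19],[15,0],[25,4],[39,0]]
[[11,19],[15,0],[25,4],[39,6],[45,0]]
[[11,19],[15,4],[17,0],[25,4],[39,6],[45,0]]
[[7,8],[8,0],[11,19],[15,4],[17,0],[25,4],[39,6],[45,0]]
[[7,8],[8,0],[11,19],[15,4],[17,20],[38,4],[39,6],[45,0]]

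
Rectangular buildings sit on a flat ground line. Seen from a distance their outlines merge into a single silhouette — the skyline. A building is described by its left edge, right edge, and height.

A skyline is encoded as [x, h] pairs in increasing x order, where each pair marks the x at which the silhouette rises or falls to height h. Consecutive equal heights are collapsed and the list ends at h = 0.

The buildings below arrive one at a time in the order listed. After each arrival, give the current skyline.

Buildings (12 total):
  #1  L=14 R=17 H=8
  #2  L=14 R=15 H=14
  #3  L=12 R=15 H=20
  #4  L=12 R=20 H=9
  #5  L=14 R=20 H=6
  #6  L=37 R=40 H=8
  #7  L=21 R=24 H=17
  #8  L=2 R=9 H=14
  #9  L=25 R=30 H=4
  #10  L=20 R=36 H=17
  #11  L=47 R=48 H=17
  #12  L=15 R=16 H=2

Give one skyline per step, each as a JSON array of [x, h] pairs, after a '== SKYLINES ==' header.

== SKYLINES ==
[[14,8],[17,0]]
[[14,14],[15,8],[17,0]]
[[12,20],[15,8],[17,0]]
[[12,20],[15,9],[20,0]]
[[12,20],[15,9],[20,0]]
[[12,20],[15,9],[20,0],[37,8],[40,0]]
[[12,20],[15,9],[20,0],[21,17],[24,0],[37,8],[40,0]]
[[2,14],[9,0],[12,20],[15,9],[20,0],[21,17],[24,0],[37,8],[40,0]]
[[2,14],[9,0],[12,20],[15,9],[20,0],[21,17],[24,0],[25,4],[30,0],[37,8],[40,0]]
[[2,14],[9,0],[12,20],[15,9],[20,17],[36,0],[37,8],[40,0]]
[[2,14],[9,0],[12,20],[15,9],[20,17],[36,0],[37,8],[40,0],[47,17],[48,0]]
[[2,14],[9,0],[12,20],[15,9],[20,17],[36,0],[37,8],[40,0],[47,17],[48,0]]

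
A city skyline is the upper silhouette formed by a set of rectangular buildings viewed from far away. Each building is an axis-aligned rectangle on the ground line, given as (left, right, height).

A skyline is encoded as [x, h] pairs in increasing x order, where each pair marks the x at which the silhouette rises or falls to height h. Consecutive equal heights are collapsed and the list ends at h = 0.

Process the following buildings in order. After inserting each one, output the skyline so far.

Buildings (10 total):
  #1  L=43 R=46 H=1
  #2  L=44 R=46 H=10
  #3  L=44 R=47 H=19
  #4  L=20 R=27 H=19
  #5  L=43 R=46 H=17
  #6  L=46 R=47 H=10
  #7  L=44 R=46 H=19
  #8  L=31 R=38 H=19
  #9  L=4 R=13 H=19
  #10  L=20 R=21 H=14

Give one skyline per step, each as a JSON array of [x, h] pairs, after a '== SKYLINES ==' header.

== SKYLINES ==
[[43,1],[46,0]]
[[43,1],[44,10],[46,0]]
[[43,1],[44,19],[47,0]]
[[20,19],[27,0],[43,1],[44,19],[47,0]]
[[20,19],[27,0],[43,17],[44,19],[47,0]]
[[20,19],[27,0],[43,17],[44,19],[47,0]]
[[20,19],[27,0],[43,17],[44,19],[47,0]]
[[20,19],[27,0],[31,19],[38,0],[43,17],[44,19],[47,0]]
[[4,19],[13,0],[20,19],[27,0],[31,19],[38,0],[43,17],[44,19],[47,0]]
[[4,19],[13,0],[20,19],[27,0],[31,19],[38,0],[43,17],[44,19],[47,0]]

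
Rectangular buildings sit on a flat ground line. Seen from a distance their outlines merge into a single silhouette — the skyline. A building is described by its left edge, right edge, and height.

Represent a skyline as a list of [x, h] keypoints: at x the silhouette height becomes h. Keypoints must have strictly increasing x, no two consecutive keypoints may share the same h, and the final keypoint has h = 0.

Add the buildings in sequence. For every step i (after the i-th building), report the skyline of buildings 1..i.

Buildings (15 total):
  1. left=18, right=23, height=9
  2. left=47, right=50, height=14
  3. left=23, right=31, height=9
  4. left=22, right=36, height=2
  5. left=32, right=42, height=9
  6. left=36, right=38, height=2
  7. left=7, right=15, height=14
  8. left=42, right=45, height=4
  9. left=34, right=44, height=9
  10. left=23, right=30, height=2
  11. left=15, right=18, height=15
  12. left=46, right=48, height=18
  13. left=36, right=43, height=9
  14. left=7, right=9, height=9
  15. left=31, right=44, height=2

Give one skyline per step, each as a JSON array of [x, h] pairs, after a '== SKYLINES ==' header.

== SKYLINES ==
[[18,9],[23,0]]
[[18,9],[23,0],[47,14],[50,0]]
[[18,9],[31,0],[47,14],[50,0]]
[[18,9],[31,2],[36,0],[47,14],[50,0]]
[[18,9],[31,2],[32,9],[42,0],[47,14],[50,0]]
[[18,9],[31,2],[32,9],[42,0],[47,14],[50,0]]
[[7,14],[15,0],[18,9],[31,2],[32,9],[42,0],[47,14],[50,0]]
[[7,14],[15,0],[18,9],[31,2],[32,9],[42,4],[45,0],[47,14],[50,0]]
[[7,14],[15,0],[18,9],[31,2],[32,9],[44,4],[45,0],[47,14],[50,0]]
[[7,14],[15,0],[18,9],[31,2],[32,9],[44,4],[45,0],[47,14],[50,0]]
[[7,14],[15,15],[18,9],[31,2],[32,9],[44,4],[45,0],[47,14],[50,0]]
[[7,14],[15,15],[18,9],[31,2],[32,9],[44,4],[45,0],[46,18],[48,14],[50,0]]
[[7,14],[15,15],[18,9],[31,2],[32,9],[44,4],[45,0],[46,18],[48,14],[50,0]]
[[7,14],[15,15],[18,9],[31,2],[32,9],[44,4],[45,0],[46,18],[48,14],[50,0]]
[[7,14],[15,15],[18,9],[31,2],[32,9],[44,4],[45,0],[46,18],[48,14],[50,0]]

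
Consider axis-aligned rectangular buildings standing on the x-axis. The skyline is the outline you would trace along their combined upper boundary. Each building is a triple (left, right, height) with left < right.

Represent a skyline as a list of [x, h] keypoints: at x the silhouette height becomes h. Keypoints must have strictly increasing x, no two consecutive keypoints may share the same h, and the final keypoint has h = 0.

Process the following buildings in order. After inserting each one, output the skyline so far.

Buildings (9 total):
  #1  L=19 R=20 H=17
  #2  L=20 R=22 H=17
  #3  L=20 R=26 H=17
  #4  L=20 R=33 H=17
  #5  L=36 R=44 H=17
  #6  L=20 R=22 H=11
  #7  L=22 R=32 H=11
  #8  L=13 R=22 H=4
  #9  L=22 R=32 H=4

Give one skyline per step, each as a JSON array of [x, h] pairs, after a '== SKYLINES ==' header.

== SKYLINES ==
[[19,17],[20,0]]
[[19,17],[22,0]]
[[19,17],[26,0]]
[[19,17],[33,0]]
[[19,17],[33,0],[36,17],[44,0]]
[[19,17],[33,0],[36,17],[44,0]]
[[19,17],[33,0],[36,17],[44,0]]
[[13,4],[19,17],[33,0],[36,17],[44,0]]
[[13,4],[19,17],[33,0],[36,17],[44,0]]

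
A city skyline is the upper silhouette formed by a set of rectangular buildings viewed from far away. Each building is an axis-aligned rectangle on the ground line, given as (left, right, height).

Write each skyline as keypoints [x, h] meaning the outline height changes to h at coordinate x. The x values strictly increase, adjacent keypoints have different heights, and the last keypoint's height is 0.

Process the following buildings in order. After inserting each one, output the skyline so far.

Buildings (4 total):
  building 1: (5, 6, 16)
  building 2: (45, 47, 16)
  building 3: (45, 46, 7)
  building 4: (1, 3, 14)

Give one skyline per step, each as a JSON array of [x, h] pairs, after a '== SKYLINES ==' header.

== SKYLINES ==
[[5,16],[6,0]]
[[5,16],[6,0],[45,16],[47,0]]
[[5,16],[6,0],[45,16],[47,0]]
[[1,14],[3,0],[5,16],[6,0],[45,16],[47,0]]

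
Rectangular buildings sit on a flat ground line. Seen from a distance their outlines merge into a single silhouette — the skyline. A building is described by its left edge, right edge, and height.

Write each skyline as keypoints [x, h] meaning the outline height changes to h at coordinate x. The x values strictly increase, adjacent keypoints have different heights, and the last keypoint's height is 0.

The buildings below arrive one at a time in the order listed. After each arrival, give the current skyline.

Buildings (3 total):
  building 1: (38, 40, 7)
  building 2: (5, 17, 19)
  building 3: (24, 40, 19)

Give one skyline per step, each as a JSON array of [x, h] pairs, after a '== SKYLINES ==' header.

== SKYLINES ==
[[38,7],[40,0]]
[[5,19],[17,0],[38,7],[40,0]]
[[5,19],[17,0],[24,19],[40,0]]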